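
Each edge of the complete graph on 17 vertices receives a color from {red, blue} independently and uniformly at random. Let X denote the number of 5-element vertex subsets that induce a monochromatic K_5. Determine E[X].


Let X = Σ_S X_S over the C(17, 5) = 6188 subsets S of size 5, where X_S = 1 if the K_5 on S is monochromatic.
For a fixed S, the K_5 on S has C(5, 2) = 10 edges. P[all 10 edges red] = (1/2)^10, and likewise for blue, so P[monochromatic] = 2·(1/2)^10 = 2^{1 − 10} = 1/512.
By linearity of expectation: E[X] = C(17, 5) · 2^{1 − 10} = 6188 · 1/512 = 1547/128.
Numerically: E[X] ≈ 12.085938.

E[X] = C(17,5)·2^(1−C(5,2)) = 1547/128 ≈ 12.085938.


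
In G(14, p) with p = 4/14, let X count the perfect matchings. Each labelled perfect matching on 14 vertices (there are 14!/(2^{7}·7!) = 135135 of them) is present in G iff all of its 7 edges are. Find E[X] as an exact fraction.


K_14 has 14!/(2^{7}·7!) = 135135 labelled perfect matchings.
For each such perfect matching H, let X_H = 1 if all 7 edges of H are present in G. Then P[X_H = 1] = p^{7} = (2/7)^{7} = 128/823543.
By linearity of expectation: E[X] = Σ_H E[X_H] = 135135 · p^{7} = 135135 · 128/823543 = 2471040/117649.
Numerically: E[X] ≈ 21.

E[X] = 135135 · (2/7)^{7} = 2471040/117649 ≈ 21.


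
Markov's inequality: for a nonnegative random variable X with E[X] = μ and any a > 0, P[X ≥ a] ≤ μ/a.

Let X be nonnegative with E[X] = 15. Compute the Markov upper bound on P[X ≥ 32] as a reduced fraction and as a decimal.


μ = E[X] = 15, a = 32.
Markov: P[X ≥ 32] ≤ μ/a = (15)/32 = 15/32.
Numerically: ≈ 0.468750.
(Since a = 32 > μ = 15.000000, the bound 15/32 is < 1 and informative.)

P[X ≥ 32] ≤ 15/32 ≈ 0.468750.


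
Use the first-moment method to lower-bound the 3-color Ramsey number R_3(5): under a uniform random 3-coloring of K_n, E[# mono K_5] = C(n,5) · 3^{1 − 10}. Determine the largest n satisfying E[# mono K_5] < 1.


We need C(n, 5) · 3^{1 − 10} < 1, i.e. C(n, 5) < 3^{10 − 1} = 19683.
Check values of n near the boundary:
  n = 18: C(18, 5) = 8568; 8568 < 19683? YES
  n = 19: C(19, 5) = 11628; 11628 < 19683? YES
  n = 20: C(20, 5) = 15504; 15504 < 19683? YES
  n = 21: C(21, 5) = 20349; 20349 < 19683? NO
The largest n with C(n, 5) < 19683 is n = 20 (where E[X] = 5168/6561 ≈ 0.787685). Hence R_3(5) > 20, i.e. R_3(5) ≥ 21.

Largest n = 20; hence R_3(5) > 20.


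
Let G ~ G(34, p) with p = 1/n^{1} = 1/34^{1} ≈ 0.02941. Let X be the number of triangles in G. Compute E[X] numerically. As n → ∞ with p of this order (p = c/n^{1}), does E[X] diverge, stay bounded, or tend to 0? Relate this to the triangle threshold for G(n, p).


Number of potential triangles: C(34, 3) = 5984.
Each occurs with probability p³ ≈ (0.02941)³ ≈ 2.544270e-05.
By linearity: E[X] = C(34, 3)·p³ ≈ 5984 · 2.544270e-05 ≈ 0.1522.
Here α = 1, so p = 1/n is exactly at the triangle threshold p ~ 1/n. Asymptotically E[X] → c³/6 = 1³/6 = 1/6 ≈ 0.1667, a bounded constant. In this regime the triangle count is asymptotically Poisson(c³/6).

E[X] ≈ 0.1522; in regime p = Θ(1/n^{1}) E[X] stays bounded (at the triangle threshold p ~ 1/n).


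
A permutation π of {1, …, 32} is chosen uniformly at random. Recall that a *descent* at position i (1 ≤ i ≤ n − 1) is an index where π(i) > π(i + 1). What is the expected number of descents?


Write X = Σ X_I over i = 1, …, 31, with X_I the indicator of one descent.
There are 31 indicators.
For each fixed i, the pair (π(i), π(i+1)) is a uniformly random ordered pair of distinct values from {1, …, 32}; by symmetry P[π(i) > π(i+1)] = 1/2.
By linearity: E[X] = 31 · (1/2) = (32 − 1) · (1/2) = 31/2 ≈ 15.500.

E[X] = 31/2 = 15.500.


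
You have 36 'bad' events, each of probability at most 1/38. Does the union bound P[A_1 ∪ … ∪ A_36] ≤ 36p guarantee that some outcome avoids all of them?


Union bound: P[∪_{i=1}^{36} A_i] ≤ Σ_i P[A_i] ≤ 36·p = 36·(1/38) = 18/19.
Numerically: 18/19 ≈ 0.9473684.
Is 18/19 < 1? YES.
Since P[∪ A_i] ≤ 18/19 < 1, the complement has P[∩ A_i^c] ≥ 1 − 18/19 = 1/19 > 0, so some outcome avoids every A_i.

36·p = 18/19 ≈ 0.9473684; existence CERTIFIED by the union bound.


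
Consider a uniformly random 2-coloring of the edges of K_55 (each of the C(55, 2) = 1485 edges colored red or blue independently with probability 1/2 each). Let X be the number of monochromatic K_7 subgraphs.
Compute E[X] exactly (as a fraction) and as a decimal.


Let X = Σ_S X_S over the C(55, 7) = 202927725 subsets S of size 7, where X_S = 1 if the K_7 on S is monochromatic.
For a fixed S, the K_7 on S has C(7, 2) = 21 edges. P[all 21 edges red] = (1/2)^21, and likewise for blue, so P[monochromatic] = 2·(1/2)^21 = 2^{1 − 21} = 1/1048576.
By linearity: E[X] = C(55, 7) · 2^{1 − 21} = 202927725 · 1/1048576 = 202927725/1048576.
Numerically: E[X] ≈ 193.527.

E[X] = C(55,7)·2^(1−C(7,2)) = 202927725/1048576 ≈ 193.527.


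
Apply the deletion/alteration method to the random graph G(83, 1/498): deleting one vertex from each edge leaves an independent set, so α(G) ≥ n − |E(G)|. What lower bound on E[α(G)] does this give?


E[|E(G)|] = C(83, 2)·p = 3403 · (1/498) = 41/6.
E[α(G)] ≥ n − E[|E(G)|] = 83 − 41/6 = 457/6.
Numerically: ≈ 76.167.
(This is only a lower bound; the true E[α(G)] may be larger.)

E[α(G)] ≥ 457/6 ≈ 76.167.


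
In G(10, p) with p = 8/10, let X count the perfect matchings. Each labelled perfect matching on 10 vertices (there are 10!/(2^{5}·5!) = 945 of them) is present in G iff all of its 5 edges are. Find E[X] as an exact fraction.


K_10 has 10!/(2^{5}·5!) = 945 labelled perfect matchings.
For each such perfect matching H, let X_H = 1 if all 5 edges of H are present in G. Then P[X_H = 1] = p^{5} = (4/5)^{5} = 1024/3125.
Summing the indicators: E[X] = Σ_H E[X_H] = 945 · p^{5} = 945 · 1024/3125 = 193536/625.
Numerically: E[X] ≈ 310.

E[X] = 945 · (4/5)^{5} = 193536/625 ≈ 310.


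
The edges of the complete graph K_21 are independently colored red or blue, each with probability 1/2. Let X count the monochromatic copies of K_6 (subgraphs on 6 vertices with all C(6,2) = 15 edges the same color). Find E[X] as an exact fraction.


Let X = Σ_S X_S over the C(21, 6) = 54264 subsets S of size 6, where X_S = 1 if the K_6 on S is monochromatic.
For a fixed S, the K_6 on S has C(6, 2) = 15 edges. P[all 15 edges red] = (1/2)^15, and likewise for blue, so P[monochromatic] = 2·(1/2)^15 = 2^{1 − 15} = 1/16384.
By linearity of expectation: E[X] = C(21, 6) · 2^{1 − 15} = 54264 · 1/16384 = 6783/2048.
Numerically: E[X] ≈ 3.31201.

E[X] = C(21,6)·2^(1−C(6,2)) = 6783/2048 ≈ 3.31201.


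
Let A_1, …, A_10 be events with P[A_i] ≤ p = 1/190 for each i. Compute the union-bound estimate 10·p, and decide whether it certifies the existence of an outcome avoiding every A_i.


Union bound: P[∪_{i=1}^{10} A_i] ≤ Σ_i P[A_i] ≤ 10·p = 10·(1/190) = 1/19.
Numerically: 1/19 ≈ 0.053.
Is 1/19 < 1? YES.
Since P[∪ A_i] ≤ 1/19 < 1, the complement has P[∩ A_i^c] ≥ 1 − 1/19 = 18/19 > 0, so some outcome avoids every A_i.

10·p = 1/19 ≈ 0.053; existence CERTIFIED by the union bound.


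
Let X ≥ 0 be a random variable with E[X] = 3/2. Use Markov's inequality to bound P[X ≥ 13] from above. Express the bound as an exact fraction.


μ = E[X] = 3/2, a = 13.
Markov: P[X ≥ 13] ≤ μ/a = (3/2)/13 = 3/26.
Numerically: ≈ 0.115385.
(Since a = 13 > μ = 1.500000, the bound 3/26 is < 1 and informative.)

P[X ≥ 13] ≤ 3/26 ≈ 0.115385.


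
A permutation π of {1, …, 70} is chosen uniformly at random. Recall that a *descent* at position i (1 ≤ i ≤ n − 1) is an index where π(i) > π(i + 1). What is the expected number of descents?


Write X = Σ X_I over i = 1, …, 69, with X_I the indicator of one descent.
There are 69 indicators.
For each fixed i, the pair (π(i), π(i+1)) is a uniformly random ordered pair of distinct values from {1, …, 70}; by symmetry P[π(i) > π(i+1)] = 1/2.
By linearity: E[X] = 69 · (1/2) = (70 − 1) · (1/2) = 69/2 ≈ 34.5000.

E[X] = 69/2 = 34.5000.


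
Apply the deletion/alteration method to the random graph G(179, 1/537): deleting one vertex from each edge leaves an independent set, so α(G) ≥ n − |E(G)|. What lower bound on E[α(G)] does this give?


E[|E(G)|] = C(179, 2)·p = 15931 · (1/537) = 89/3.
E[α(G)] ≥ n − E[|E(G)|] = 179 − 89/3 = 448/3.
Numerically: ≈ 149.3333.
(This is only a lower bound; the true E[α(G)] may be larger.)

E[α(G)] ≥ 448/3 ≈ 149.3333.


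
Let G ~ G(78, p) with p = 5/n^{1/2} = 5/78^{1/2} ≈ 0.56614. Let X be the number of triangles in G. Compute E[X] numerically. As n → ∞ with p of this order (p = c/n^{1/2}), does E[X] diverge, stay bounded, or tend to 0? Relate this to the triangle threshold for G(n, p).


Number of potential triangles: C(78, 3) = 76076.
Each occurs with probability p³ ≈ (0.56614)³ ≈ 1.8145465e-01.
By linearity: E[X] = C(78, 3)·p³ ≈ 76076 · 1.8145465e-01 ≈ 13804.34417.
Since α = 1/2 < 1, p = c/n^{1/2} ≫ 1/n is above the triangle threshold p ~ 1/n. Asymptotically E[X] ~ (c³/6)·n^{3(1−α)} = (5³/6)·n^{1.5} → ∞; triangles are abundant w.h.p.

E[X] ≈ 13804.34417; in regime p = Θ(1/n^{1/2}) E[X] diverges (above the triangle threshold p ~ 1/n).


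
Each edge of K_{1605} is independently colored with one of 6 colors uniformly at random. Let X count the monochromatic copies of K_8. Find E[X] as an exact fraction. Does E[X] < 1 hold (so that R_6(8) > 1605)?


E[X] = C(1605, 8) · 6^{1 − 28} = 1073226690197348380200 · 6^{−27} = 1073226690197348380200/1023490369077469249536.
As a reduced fraction: E[X] = 14905926252740949725/14215144014964850688 ≈ 1.048595.
Is E[X] < 1? NO.
Since E[X] ≥ 1, the first-moment bound is inconclusive at n = 1605; it does NOT by itself certify R_6(8) > 1605.

E[X] = 14905926252740949725/14215144014964850688 ≈ 1.048595; E[X] ≥ 1; first-moment method inconclusive here.


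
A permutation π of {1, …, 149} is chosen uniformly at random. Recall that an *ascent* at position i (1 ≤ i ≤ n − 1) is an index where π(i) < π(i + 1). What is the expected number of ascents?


Write X = Σ X_I over i = 1, …, 148, with X_I the indicator of one ascent.
There are 148 indicators.
For each fixed i, the pair (π(i), π(i+1)) is a uniformly random ordered pair of distinct values from {1, …, 149}; by symmetry P[π(i) < π(i+1)] = 1/2.
By linearity: E[X] = 148 · (1/2) = (149 − 1) · (1/2) = 74 ≈ 74.0000.

E[X] = 74 = 74.0000.


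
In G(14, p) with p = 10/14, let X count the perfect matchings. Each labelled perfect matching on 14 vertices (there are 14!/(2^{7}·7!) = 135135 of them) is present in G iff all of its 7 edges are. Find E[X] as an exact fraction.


K_14 has 14!/(2^{7}·7!) = 135135 labelled perfect matchings.
For each such perfect matching H, let X_H = 1 if all 7 edges of H are present in G. Then P[X_H = 1] = p^{7} = (5/7)^{7} = 78125/823543.
By linearity: E[X] = Σ_H E[X_H] = 135135 · p^{7} = 135135 · 78125/823543 = 1508203125/117649.
Numerically: E[X] ≈ 12819.5.

E[X] = 135135 · (5/7)^{7} = 1508203125/117649 ≈ 12819.5.


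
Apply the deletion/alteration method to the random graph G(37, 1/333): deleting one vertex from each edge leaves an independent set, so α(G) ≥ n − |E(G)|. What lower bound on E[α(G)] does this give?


E[|E(G)|] = C(37, 2)·p = 666 · (1/333) = 2.
E[α(G)] ≥ n − E[|E(G)|] = 37 − 2 = 35.
Numerically: ≈ 35.000000.
(This is only a lower bound; the true E[α(G)] may be larger.)

E[α(G)] ≥ 35 ≈ 35.000000.


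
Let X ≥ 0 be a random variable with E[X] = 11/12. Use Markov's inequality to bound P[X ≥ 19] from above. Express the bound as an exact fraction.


μ = E[X] = 11/12, a = 19.
Markov: P[X ≥ 19] ≤ μ/a = (11/12)/19 = 11/228.
Numerically: ≈ 0.04825.
(Since a = 19 > μ = 0.91667, the bound 11/228 is < 1 and informative.)

P[X ≥ 19] ≤ 11/228 ≈ 0.04825.


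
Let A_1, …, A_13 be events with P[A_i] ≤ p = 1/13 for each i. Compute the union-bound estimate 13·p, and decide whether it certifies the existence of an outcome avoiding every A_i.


Union bound: P[∪_{i=1}^{13} A_i] ≤ Σ_i P[A_i] ≤ 13·p = 13·(1/13) = 1.
Numerically: 1 ≈ 1.00000.
Is 1 < 1? NO.
Since the bound 1 is ≥ 1, the union bound is uninformative here; it does NOT by itself certify existence.

13·p = 1 ≈ 1.00000; existence NOT certified by the union bound.


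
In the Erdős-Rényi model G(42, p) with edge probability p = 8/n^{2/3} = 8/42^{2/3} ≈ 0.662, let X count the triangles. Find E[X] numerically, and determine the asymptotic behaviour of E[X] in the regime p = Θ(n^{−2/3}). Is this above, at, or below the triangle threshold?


Number of potential triangles: C(42, 3) = 11480.
Each occurs with probability p³ ≈ (0.662)³ ≈ 2.90249e-01.
By linearity: E[X] = C(42, 3)·p³ ≈ 11480 · 2.90249e-01 ≈ 3332.063.
Since α = 2/3 < 1, p = c/n^{2/3} ≫ 1/n is above the triangle threshold p ~ 1/n. Asymptotically E[X] ~ (c³/6)·n^{3(1−α)} = (8³/6)·n^{1} → ∞; triangles are abundant w.h.p.

E[X] ≈ 3332.063; in regime p = Θ(1/n^{2/3}) E[X] diverges (above the triangle threshold p ~ 1/n).


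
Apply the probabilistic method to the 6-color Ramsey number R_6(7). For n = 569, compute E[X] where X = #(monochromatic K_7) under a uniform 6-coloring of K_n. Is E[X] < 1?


E[X] = C(569, 7) · 6^{1 − 21} = 3692032389858348 · 6^{−20} = 3692032389858348/3656158440062976.
As a reduced fraction: E[X] = 34185485091281/33853318889472 ≈ 1.00981.
Is E[X] < 1? NO.
Since E[X] ≥ 1, the first-moment bound is inconclusive at n = 569; it does NOT by itself certify R_6(7) > 569.

E[X] = 34185485091281/33853318889472 ≈ 1.00981; E[X] ≥ 1; first-moment method inconclusive here.


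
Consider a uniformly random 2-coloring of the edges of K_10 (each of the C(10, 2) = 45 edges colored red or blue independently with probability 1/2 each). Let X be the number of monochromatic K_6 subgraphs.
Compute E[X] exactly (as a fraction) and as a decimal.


Let X = Σ_S X_S over the C(10, 6) = 210 subsets S of size 6, where X_S = 1 if the K_6 on S is monochromatic.
For a fixed S, the K_6 on S has C(6, 2) = 15 edges. P[all 15 edges red] = (1/2)^15, and likewise for blue, so P[monochromatic] = 2·(1/2)^15 = 2^{1 − 15} = 1/16384.
By linearity of expectation: E[X] = C(10, 6) · 2^{1 − 15} = 210 · 1/16384 = 105/8192.
Numerically: E[X] ≈ 0.0128.

E[X] = C(10,6)·2^(1−C(6,2)) = 105/8192 ≈ 0.0128.


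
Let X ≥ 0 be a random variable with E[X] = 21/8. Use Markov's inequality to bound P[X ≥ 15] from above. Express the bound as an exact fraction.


μ = E[X] = 21/8, a = 15.
Markov: P[X ≥ 15] ≤ μ/a = (21/8)/15 = 7/40.
Numerically: ≈ 0.1750.
(Since a = 15 > μ = 2.6250, the bound 7/40 is < 1 and informative.)

P[X ≥ 15] ≤ 7/40 ≈ 0.1750.


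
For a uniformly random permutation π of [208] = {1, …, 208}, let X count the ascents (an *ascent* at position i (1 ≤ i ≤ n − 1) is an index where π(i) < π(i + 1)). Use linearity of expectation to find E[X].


Write X = Σ X_I over i = 1, …, 207, with X_I the indicator of one ascent.
There are 207 indicators.
For each fixed i, the pair (π(i), π(i+1)) is a uniformly random ordered pair of distinct values from {1, …, 208}; by symmetry P[π(i) < π(i+1)] = 1/2.
By linearity: E[X] = 207 · (1/2) = (208 − 1) · (1/2) = 207/2 ≈ 103.500000.

E[X] = 207/2 = 103.500000.


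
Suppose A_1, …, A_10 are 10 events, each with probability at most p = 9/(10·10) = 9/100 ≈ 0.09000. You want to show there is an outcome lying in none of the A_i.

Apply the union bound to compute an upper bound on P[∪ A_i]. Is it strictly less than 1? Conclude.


Union bound: P[∪_{i=1}^{10} A_i] ≤ Σ_i P[A_i] ≤ 10·p = 10·(9/100) = 9/10.
Numerically: 9/10 ≈ 0.90000.
Is 9/10 < 1? YES.
Since P[∪ A_i] ≤ 9/10 < 1, the complement has P[∩ A_i^c] ≥ 1 − 9/10 = 1/10 > 0, so some outcome avoids every A_i.

10·p = 9/10 ≈ 0.90000; existence CERTIFIED by the union bound.


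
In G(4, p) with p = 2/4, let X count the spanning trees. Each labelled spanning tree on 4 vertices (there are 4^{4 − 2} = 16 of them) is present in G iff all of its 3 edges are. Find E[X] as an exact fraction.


K_4 has 4^{4 − 2} = 16 labelled spanning trees.
For each such spanning tree H, let X_H = 1 if all 3 edges of H are present in G. Then P[X_H = 1] = p^{3} = (1/2)^{3} = 1/8.
By linearity of expectation: E[X] = Σ_H E[X_H] = 16 · p^{3} = 16 · 1/8 = 2.
Numerically: E[X] ≈ 2.

E[X] = 16 · (1/2)^{3} = 2 ≈ 2.


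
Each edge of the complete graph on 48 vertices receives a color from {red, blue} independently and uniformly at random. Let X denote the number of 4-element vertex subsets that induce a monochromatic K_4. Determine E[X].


Let X = Σ_S X_S over the C(48, 4) = 194580 subsets S of size 4, where X_S = 1 if the K_4 on S is monochromatic.
For a fixed S, the K_4 on S has C(4, 2) = 6 edges. P[all 6 edges red] = (1/2)^6, and likewise for blue, so P[monochromatic] = 2·(1/2)^6 = 2^{1 − 6} = 1/32.
By linearity of expectation: E[X] = C(48, 4) · 2^{1 − 6} = 194580 · 1/32 = 48645/8.
Numerically: E[X] ≈ 6080.62500.

E[X] = C(48,4)·2^(1−C(4,2)) = 48645/8 ≈ 6080.62500.


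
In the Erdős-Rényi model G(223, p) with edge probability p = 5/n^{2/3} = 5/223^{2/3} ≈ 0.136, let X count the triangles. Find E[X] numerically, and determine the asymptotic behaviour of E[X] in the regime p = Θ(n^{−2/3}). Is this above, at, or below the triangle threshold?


Number of potential triangles: C(223, 3) = 1823471.
Each occurs with probability p³ ≈ (0.136)³ ≈ 2.51362e-03.
By linearity: E[X] = C(223, 3)·p³ ≈ 1823471 · 2.51362e-03 ≈ 4583.520.
Since α = 2/3 < 1, p = c/n^{2/3} ≫ 1/n is above the triangle threshold p ~ 1/n. Asymptotically E[X] ~ (c³/6)·n^{3(1−α)} = (5³/6)·n^{1} → ∞; triangles are abundant w.h.p.

E[X] ≈ 4583.520; in regime p = Θ(1/n^{2/3}) E[X] diverges (above the triangle threshold p ~ 1/n).


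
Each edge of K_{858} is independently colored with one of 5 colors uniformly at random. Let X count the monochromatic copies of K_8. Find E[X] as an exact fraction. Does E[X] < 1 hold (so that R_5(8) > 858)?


E[X] = C(858, 8) · 5^{1 − 28} = 7049584530256467771 · 5^{−27} = 7049584530256467771/7450580596923828125.
As a reduced fraction: E[X] = 7049584530256467771/7450580596923828125 ≈ 0.94618.
Is E[X] < 1? YES.
Since E[X] < 1, there exists a 5-coloring of K_{858} with no monochromatic K_8; hence R_5(8) > 858.

E[X] = 7049584530256467771/7450580596923828125 ≈ 0.94618; E[X] < 1, so R_5(8) > 858.


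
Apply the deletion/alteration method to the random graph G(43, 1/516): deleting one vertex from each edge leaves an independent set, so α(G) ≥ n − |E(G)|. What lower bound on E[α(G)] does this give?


E[|E(G)|] = C(43, 2)·p = 903 · (1/516) = 7/4.
E[α(G)] ≥ n − E[|E(G)|] = 43 − 7/4 = 165/4.
Numerically: ≈ 41.250000.
(This is only a lower bound; the true E[α(G)] may be larger.)

E[α(G)] ≥ 165/4 ≈ 41.250000.


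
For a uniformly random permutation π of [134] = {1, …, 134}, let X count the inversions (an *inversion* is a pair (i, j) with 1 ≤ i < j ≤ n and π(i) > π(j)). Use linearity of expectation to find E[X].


Write X = Σ X_I over the C(134, 2) = 8911 pairs i < j, with X_I the indicator of one inversion.
There are 8911 indicators.
For each fixed pair i < j, the values π(i) and π(j) are two distinct elements of {1, …, 134} in uniformly random order; by symmetry P[π(i) > π(j)] = 1/2.
By linearity: E[X] = 8911 · (1/2) = C(134, 2) · (1/2) = 8911/2 = 8911/2 ≈ 4455.500000.

E[X] = 8911/2 = 4455.500000.


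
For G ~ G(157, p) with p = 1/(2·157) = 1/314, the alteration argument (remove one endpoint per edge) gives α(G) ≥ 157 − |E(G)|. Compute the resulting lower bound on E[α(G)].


E[|E(G)|] = C(157, 2)·p = 12246 · (1/314) = 39.
E[α(G)] ≥ n − E[|E(G)|] = 157 − 39 = 118.
Numerically: ≈ 118.00000.
(This is only a lower bound; the true E[α(G)] may be larger.)

E[α(G)] ≥ 118 ≈ 118.00000.


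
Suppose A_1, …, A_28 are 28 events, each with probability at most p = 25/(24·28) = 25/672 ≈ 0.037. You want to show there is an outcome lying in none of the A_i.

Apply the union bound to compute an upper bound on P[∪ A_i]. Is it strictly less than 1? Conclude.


Union bound: P[∪_{i=1}^{28} A_i] ≤ Σ_i P[A_i] ≤ 28·p = 28·(25/672) = 25/24.
Numerically: 25/24 ≈ 1.042.
Is 25/24 < 1? NO.
Since the bound 25/24 is ≥ 1, the union bound is uninformative here; it does NOT by itself certify existence.

28·p = 25/24 ≈ 1.042; existence NOT certified by the union bound.


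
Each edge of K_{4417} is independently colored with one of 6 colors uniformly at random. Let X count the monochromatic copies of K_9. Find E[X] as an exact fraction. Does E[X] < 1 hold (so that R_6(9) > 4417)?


E[X] = C(4417, 9) · 6^{1 − 36} = 1749208766098544225331185560 · 6^{−35} = 1749208766098544225331185560/1719070799748422591028658176.
As a reduced fraction: E[X] = 218651095762318028166398195/214883849968552823878582272 ≈ 1.017532.
Is E[X] < 1? NO.
Since E[X] ≥ 1, the first-moment bound is inconclusive at n = 4417; it does NOT by itself certify R_6(9) > 4417.

E[X] = 218651095762318028166398195/214883849968552823878582272 ≈ 1.017532; E[X] ≥ 1; first-moment method inconclusive here.


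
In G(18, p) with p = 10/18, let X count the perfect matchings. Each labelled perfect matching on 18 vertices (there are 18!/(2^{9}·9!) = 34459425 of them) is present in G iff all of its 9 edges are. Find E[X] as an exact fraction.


K_18 has 18!/(2^{9}·9!) = 34459425 labelled perfect matchings.
For each such perfect matching H, let X_H = 1 if all 9 edges of H are present in G. Then P[X_H = 1] = p^{9} = (5/9)^{9} = 1953125/387420489.
By linearity of expectation: E[X] = Σ_H E[X_H] = 34459425 · p^{9} = 34459425 · 1953125/387420489 = 830908203125/4782969.
Numerically: E[X] ≈ 1.7372e+05.

E[X] = 34459425 · (5/9)^{9} = 830908203125/4782969 ≈ 1.7372e+05.


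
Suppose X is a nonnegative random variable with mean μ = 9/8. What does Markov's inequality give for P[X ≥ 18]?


μ = E[X] = 9/8, a = 18.
Markov: P[X ≥ 18] ≤ μ/a = (9/8)/18 = 1/16.
Numerically: ≈ 0.06250.
(Since a = 18 > μ = 1.12500, the bound 1/16 is < 1 and informative.)

P[X ≥ 18] ≤ 1/16 ≈ 0.06250.


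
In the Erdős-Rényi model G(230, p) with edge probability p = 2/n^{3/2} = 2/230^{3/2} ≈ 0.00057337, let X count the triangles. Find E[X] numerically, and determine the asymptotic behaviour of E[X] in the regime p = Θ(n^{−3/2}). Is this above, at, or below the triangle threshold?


Number of potential triangles: C(230, 3) = 2001460.
Each occurs with probability p³ ≈ (0.00057337)³ ≈ 1.8850146e-10.
By linearity: E[X] = C(230, 3)·p³ ≈ 2001460 · 1.8850146e-10 ≈ 0.00038.
Since α = 3/2 > 1, p = c/n^{3/2} = o(1/n) is below the triangle threshold p ~ 1/n. Asymptotically E[X] ~ (c³/6)·n^{3(1−α)} = (2³/6)·n^{-1.5} → 0, so by Markov's inequality G has no triangles w.h.p.

E[X] ≈ 0.00038; in regime p = Θ(1/n^{3/2}) E[X] tends to 0 (below the triangle threshold p ~ 1/n).


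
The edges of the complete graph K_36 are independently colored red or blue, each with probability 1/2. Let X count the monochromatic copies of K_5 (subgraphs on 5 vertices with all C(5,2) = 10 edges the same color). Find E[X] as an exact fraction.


Let X = Σ_S X_S over the C(36, 5) = 376992 subsets S of size 5, where X_S = 1 if the K_5 on S is monochromatic.
For a fixed S, the K_5 on S has C(5, 2) = 10 edges. P[all 10 edges red] = (1/2)^10, and likewise for blue, so P[monochromatic] = 2·(1/2)^10 = 2^{1 − 10} = 1/512.
By linearity: E[X] = C(36, 5) · 2^{1 − 10} = 376992 · 1/512 = 11781/16.
Numerically: E[X] ≈ 736.3125.

E[X] = C(36,5)·2^(1−C(5,2)) = 11781/16 ≈ 736.3125.


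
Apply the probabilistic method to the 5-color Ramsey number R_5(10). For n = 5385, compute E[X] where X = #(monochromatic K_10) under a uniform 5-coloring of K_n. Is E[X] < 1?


E[X] = C(5385, 10) · 5^{1 − 45} = 5603542957245638044321604098176 · 5^{−44} = 5603542957245638044321604098176/5684341886080801486968994140625.
As a reduced fraction: E[X] = 5603542957245638044321604098176/5684341886080801486968994140625 ≈ 0.9857857.
Is E[X] < 1? YES.
Since E[X] < 1, there exists a 5-coloring of K_{5385} with no monochromatic K_10; hence R_5(10) > 5385.

E[X] = 5603542957245638044321604098176/5684341886080801486968994140625 ≈ 0.9857857; E[X] < 1, so R_5(10) > 5385.


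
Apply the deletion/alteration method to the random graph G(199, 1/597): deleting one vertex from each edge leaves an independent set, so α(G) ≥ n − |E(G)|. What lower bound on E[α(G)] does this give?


E[|E(G)|] = C(199, 2)·p = 19701 · (1/597) = 33.
E[α(G)] ≥ n − E[|E(G)|] = 199 − 33 = 166.
Numerically: ≈ 166.000.
(This is only a lower bound; the true E[α(G)] may be larger.)

E[α(G)] ≥ 166 ≈ 166.000.


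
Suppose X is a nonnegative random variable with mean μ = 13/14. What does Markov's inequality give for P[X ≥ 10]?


μ = E[X] = 13/14, a = 10.
Markov: P[X ≥ 10] ≤ μ/a = (13/14)/10 = 13/140.
Numerically: ≈ 0.093.
(Since a = 10 > μ = 0.929, the bound 13/140 is < 1 and informative.)

P[X ≥ 10] ≤ 13/140 ≈ 0.093.


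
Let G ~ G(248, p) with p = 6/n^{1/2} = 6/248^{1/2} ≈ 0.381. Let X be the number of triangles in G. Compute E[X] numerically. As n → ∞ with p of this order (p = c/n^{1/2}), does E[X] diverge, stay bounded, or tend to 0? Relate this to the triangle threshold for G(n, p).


Number of potential triangles: C(248, 3) = 2511496.
Each occurs with probability p³ ≈ (0.381)³ ≈ 5.53065069e-02.
By linearity: E[X] = C(248, 3)·p³ ≈ 2511496 · 5.53065069e-02 ≈ 138902.070902.
Since α = 1/2 < 1, p = c/n^{1/2} ≫ 1/n is above the triangle threshold p ~ 1/n. Asymptotically E[X] ~ (c³/6)·n^{3(1−α)} = (6³/6)·n^{1.5} → ∞; triangles are abundant w.h.p.

E[X] ≈ 138902.070902; in regime p = Θ(1/n^{1/2}) E[X] diverges (above the triangle threshold p ~ 1/n).


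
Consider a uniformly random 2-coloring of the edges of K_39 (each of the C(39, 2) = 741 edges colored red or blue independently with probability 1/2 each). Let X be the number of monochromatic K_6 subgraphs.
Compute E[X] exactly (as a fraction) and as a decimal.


Let X = Σ_S X_S over the C(39, 6) = 3262623 subsets S of size 6, where X_S = 1 if the K_6 on S is monochromatic.
For a fixed S, the K_6 on S has C(6, 2) = 15 edges. P[all 15 edges red] = (1/2)^15, and likewise for blue, so P[monochromatic] = 2·(1/2)^15 = 2^{1 − 15} = 1/16384.
By linearity: E[X] = C(39, 6) · 2^{1 − 15} = 3262623 · 1/16384 = 3262623/16384.
Numerically: E[X] ≈ 199.13470.

E[X] = C(39,6)·2^(1−C(6,2)) = 3262623/16384 ≈ 199.13470.


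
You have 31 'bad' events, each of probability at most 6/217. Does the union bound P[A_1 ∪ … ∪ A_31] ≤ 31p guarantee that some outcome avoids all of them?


Union bound: P[∪_{i=1}^{31} A_i] ≤ Σ_i P[A_i] ≤ 31·p = 31·(6/217) = 6/7.
Numerically: 6/7 ≈ 0.857.
Is 6/7 < 1? YES.
Since P[∪ A_i] ≤ 6/7 < 1, the complement has P[∩ A_i^c] ≥ 1 − 6/7 = 1/7 > 0, so some outcome avoids every A_i.

31·p = 6/7 ≈ 0.857; existence CERTIFIED by the union bound.


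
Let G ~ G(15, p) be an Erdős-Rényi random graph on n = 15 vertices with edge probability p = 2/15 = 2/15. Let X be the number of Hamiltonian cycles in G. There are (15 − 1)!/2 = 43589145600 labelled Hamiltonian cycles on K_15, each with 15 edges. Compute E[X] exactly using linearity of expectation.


K_15 has (15 − 1)!/2 = 43589145600 labelled Hamiltonian cycles.
For each such Hamiltonian cycle H, let X_H = 1 if all 15 edges of H are present in G. Then P[X_H = 1] = p^{15} = (2/15)^{15} = 32768/437893890380859375.
By linearity of expectation: E[X] = Σ_H E[X_H] = 43589145600 · p^{15} = 43589145600 · 32768/437893890380859375 = 235115905024/72081298828125.
Numerically: E[X] ≈ 0.00326.

E[X] = 43589145600 · (2/15)^{15} = 235115905024/72081298828125 ≈ 0.00326.


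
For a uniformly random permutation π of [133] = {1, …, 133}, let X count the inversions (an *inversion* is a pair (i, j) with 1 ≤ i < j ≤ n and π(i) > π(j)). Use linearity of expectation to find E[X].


Write X = Σ X_I over the C(133, 2) = 8778 pairs i < j, with X_I the indicator of one inversion.
There are 8778 indicators.
For each fixed pair i < j, the values π(i) and π(j) are two distinct elements of {1, …, 133} in uniformly random order; by symmetry P[π(i) > π(j)] = 1/2.
By linearity: E[X] = 8778 · (1/2) = C(133, 2) · (1/2) = 8778/2 = 4389 ≈ 4389.0000.

E[X] = 4389 = 4389.0000.


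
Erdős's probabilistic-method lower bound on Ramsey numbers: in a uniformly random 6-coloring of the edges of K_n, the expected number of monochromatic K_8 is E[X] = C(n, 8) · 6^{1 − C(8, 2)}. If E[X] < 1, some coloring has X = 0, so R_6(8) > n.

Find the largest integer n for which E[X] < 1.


We need C(n, 8) · 6^{1 − 28} < 1, i.e. C(n, 8) < 6^{28 − 1} = 1023490369077469249536.
Check values of n near the boundary:
  n = 1593: C(1593, 8) = 1010555394551193970323; 1010555394551193970323 < 1023490369077469249536? YES
  n = 1594: C(1594, 8) = 1015652773590544255167; 1015652773590544255167 < 1023490369077469249536? YES
  n = 1595: C(1595, 8) = 1020772636343363633895; 1020772636343363633895 < 1023490369077469249536? YES
  n = 1596: C(1596, 8) = 1025915067760710553965; 1025915067760710553965 < 1023490369077469249536? NO
  n = 1597: C(1597, 8) = 1031080153060953275445; 1031080153060953275445 < 1023490369077469249536? NO
The largest n with C(n, 8) < 1023490369077469249536 is n = 1595 (where E[X] = 113419181815929292655/113721152119718805504 ≈ 0.9973). Hence R_6(8) > 1595, i.e. R_6(8) ≥ 1596.

Largest n = 1595; hence R_6(8) > 1595.


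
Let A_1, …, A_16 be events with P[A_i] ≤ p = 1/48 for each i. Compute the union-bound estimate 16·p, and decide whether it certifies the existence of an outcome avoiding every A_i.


Union bound: P[∪_{i=1}^{16} A_i] ≤ Σ_i P[A_i] ≤ 16·p = 16·(1/48) = 1/3.
Numerically: 1/3 ≈ 0.3333333.
Is 1/3 < 1? YES.
Since P[∪ A_i] ≤ 1/3 < 1, the complement has P[∩ A_i^c] ≥ 1 − 1/3 = 2/3 > 0, so some outcome avoids every A_i.

16·p = 1/3 ≈ 0.3333333; existence CERTIFIED by the union bound.


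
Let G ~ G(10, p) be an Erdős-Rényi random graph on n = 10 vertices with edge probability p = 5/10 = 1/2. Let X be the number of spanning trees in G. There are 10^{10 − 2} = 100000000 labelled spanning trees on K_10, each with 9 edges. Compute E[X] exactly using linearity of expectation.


K_10 has 10^{10 − 2} = 100000000 labelled spanning trees.
For each such spanning tree H, let X_H = 1 if all 9 edges of H are present in G. Then P[X_H = 1] = p^{9} = (1/2)^{9} = 1/512.
Summing the indicators: E[X] = Σ_H E[X_H] = 100000000 · p^{9} = 100000000 · 1/512 = 390625/2.
Numerically: E[X] ≈ 195312.

E[X] = 100000000 · (1/2)^{9} = 390625/2 ≈ 195312.


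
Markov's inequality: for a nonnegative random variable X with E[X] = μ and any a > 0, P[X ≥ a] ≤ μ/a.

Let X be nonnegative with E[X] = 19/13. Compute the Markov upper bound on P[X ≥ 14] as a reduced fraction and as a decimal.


μ = E[X] = 19/13, a = 14.
Markov: P[X ≥ 14] ≤ μ/a = (19/13)/14 = 19/182.
Numerically: ≈ 0.1044.
(Since a = 14 > μ = 1.4615, the bound 19/182 is < 1 and informative.)

P[X ≥ 14] ≤ 19/182 ≈ 0.1044.


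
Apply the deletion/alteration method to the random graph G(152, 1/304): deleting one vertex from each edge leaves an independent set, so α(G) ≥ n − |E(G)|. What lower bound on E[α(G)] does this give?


E[|E(G)|] = C(152, 2)·p = 11476 · (1/304) = 151/4.
E[α(G)] ≥ n − E[|E(G)|] = 152 − 151/4 = 457/4.
Numerically: ≈ 114.25000.
(This is only a lower bound; the true E[α(G)] may be larger.)

E[α(G)] ≥ 457/4 ≈ 114.25000.


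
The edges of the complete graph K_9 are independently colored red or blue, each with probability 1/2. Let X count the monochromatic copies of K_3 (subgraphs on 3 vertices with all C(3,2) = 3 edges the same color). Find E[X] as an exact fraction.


Let X = Σ_S X_S over the C(9, 3) = 84 subsets S of size 3, where X_S = 1 if the K_3 on S is monochromatic.
For a fixed S, the K_3 on S has C(3, 2) = 3 edges. P[all 3 edges red] = (1/2)^3, and likewise for blue, so P[monochromatic] = 2·(1/2)^3 = 2^{1 − 3} = 1/4.
By linearity of expectation: E[X] = C(9, 3) · 2^{1 − 3} = 84 · 1/4 = 21.
Numerically: E[X] ≈ 21.000.

E[X] = C(9,3)·2^(1−C(3,2)) = 21 ≈ 21.000.


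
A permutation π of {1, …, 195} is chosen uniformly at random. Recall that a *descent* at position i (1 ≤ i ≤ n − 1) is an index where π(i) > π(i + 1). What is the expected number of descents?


Write X = Σ X_I over i = 1, …, 194, with X_I the indicator of one descent.
There are 194 indicators.
For each fixed i, the pair (π(i), π(i+1)) is a uniformly random ordered pair of distinct values from {1, …, 195}; by symmetry P[π(i) > π(i+1)] = 1/2.
By linearity: E[X] = 194 · (1/2) = (195 − 1) · (1/2) = 97 ≈ 97.000000.

E[X] = 97 = 97.000000.


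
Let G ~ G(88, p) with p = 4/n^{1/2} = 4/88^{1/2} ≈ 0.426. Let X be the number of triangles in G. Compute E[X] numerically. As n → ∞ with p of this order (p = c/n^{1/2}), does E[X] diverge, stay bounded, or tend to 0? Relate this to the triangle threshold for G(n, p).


Number of potential triangles: C(88, 3) = 109736.
Each occurs with probability p³ ≈ (0.426)³ ≈ 7.75275e-02.
By linearity: E[X] = C(88, 3)·p³ ≈ 109736 · 7.75275e-02 ≈ 8507.561.
Since α = 1/2 < 1, p = c/n^{1/2} ≫ 1/n is above the triangle threshold p ~ 1/n. Asymptotically E[X] ~ (c³/6)·n^{3(1−α)} = (4³/6)·n^{1.5} → ∞; triangles are abundant w.h.p.

E[X] ≈ 8507.561; in regime p = Θ(1/n^{1/2}) E[X] diverges (above the triangle threshold p ~ 1/n).


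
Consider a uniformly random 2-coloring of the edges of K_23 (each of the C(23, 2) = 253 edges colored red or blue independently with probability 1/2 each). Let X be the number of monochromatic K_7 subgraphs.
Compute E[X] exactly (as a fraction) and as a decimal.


Let X = Σ_S X_S over the C(23, 7) = 245157 subsets S of size 7, where X_S = 1 if the K_7 on S is monochromatic.
For a fixed S, the K_7 on S has C(7, 2) = 21 edges. P[all 21 edges red] = (1/2)^21, and likewise for blue, so P[monochromatic] = 2·(1/2)^21 = 2^{1 − 21} = 1/1048576.
By linearity: E[X] = C(23, 7) · 2^{1 − 21} = 245157 · 1/1048576 = 245157/1048576.
Numerically: E[X] ≈ 0.23380.

E[X] = C(23,7)·2^(1−C(7,2)) = 245157/1048576 ≈ 0.23380.


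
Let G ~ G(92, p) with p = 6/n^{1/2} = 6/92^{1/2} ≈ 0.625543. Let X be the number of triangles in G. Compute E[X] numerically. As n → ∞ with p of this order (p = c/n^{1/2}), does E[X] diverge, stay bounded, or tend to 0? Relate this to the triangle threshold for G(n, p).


Number of potential triangles: C(92, 3) = 125580.
Each occurs with probability p³ ≈ (0.625543)³ ≈ 2.44777790e-01.
By linearity: E[X] = C(92, 3)·p³ ≈ 125580 · 2.44777790e-01 ≈ 30739.194920.
Since α = 1/2 < 1, p = c/n^{1/2} ≫ 1/n is above the triangle threshold p ~ 1/n. Asymptotically E[X] ~ (c³/6)·n^{3(1−α)} = (6³/6)·n^{1.5} → ∞; triangles are abundant w.h.p.

E[X] ≈ 30739.194920; in regime p = Θ(1/n^{1/2}) E[X] diverges (above the triangle threshold p ~ 1/n).


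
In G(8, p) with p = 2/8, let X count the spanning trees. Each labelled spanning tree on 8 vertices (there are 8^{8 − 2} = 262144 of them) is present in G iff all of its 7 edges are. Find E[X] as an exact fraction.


K_8 has 8^{8 − 2} = 262144 labelled spanning trees.
For each such spanning tree H, let X_H = 1 if all 7 edges of H are present in G. Then P[X_H = 1] = p^{7} = (1/4)^{7} = 1/16384.
By linearity: E[X] = Σ_H E[X_H] = 262144 · p^{7} = 262144 · 1/16384 = 16.
Numerically: E[X] ≈ 16.

E[X] = 262144 · (1/4)^{7} = 16 ≈ 16.


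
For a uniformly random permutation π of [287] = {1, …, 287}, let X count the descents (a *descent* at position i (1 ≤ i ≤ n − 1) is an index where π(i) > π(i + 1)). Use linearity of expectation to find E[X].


Write X = Σ X_I over i = 1, …, 286, with X_I the indicator of one descent.
There are 286 indicators.
For each fixed i, the pair (π(i), π(i+1)) is a uniformly random ordered pair of distinct values from {1, …, 287}; by symmetry P[π(i) > π(i+1)] = 1/2.
By linearity: E[X] = 286 · (1/2) = (287 − 1) · (1/2) = 143 ≈ 143.000000.

E[X] = 143 = 143.000000.


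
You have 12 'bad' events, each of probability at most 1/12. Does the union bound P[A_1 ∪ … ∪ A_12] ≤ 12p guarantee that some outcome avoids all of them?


Union bound: P[∪_{i=1}^{12} A_i] ≤ Σ_i P[A_i] ≤ 12·p = 12·(1/12) = 1.
Numerically: 1 ≈ 1.0000000.
Is 1 < 1? NO.
Since the bound 1 is ≥ 1, the union bound is uninformative here; it does NOT by itself certify existence.

12·p = 1 ≈ 1.0000000; existence NOT certified by the union bound.


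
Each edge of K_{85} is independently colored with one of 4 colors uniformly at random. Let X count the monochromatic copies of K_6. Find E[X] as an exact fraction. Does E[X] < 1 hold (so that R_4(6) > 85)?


E[X] = C(85, 6) · 4^{1 − 15} = 437353560 · 4^{−14} = 437353560/268435456.
As a reduced fraction: E[X] = 54669195/33554432 ≈ 1.62927.
Is E[X] < 1? NO.
Since E[X] ≥ 1, the first-moment bound is inconclusive at n = 85; it does NOT by itself certify R_4(6) > 85.

E[X] = 54669195/33554432 ≈ 1.62927; E[X] ≥ 1; first-moment method inconclusive here.


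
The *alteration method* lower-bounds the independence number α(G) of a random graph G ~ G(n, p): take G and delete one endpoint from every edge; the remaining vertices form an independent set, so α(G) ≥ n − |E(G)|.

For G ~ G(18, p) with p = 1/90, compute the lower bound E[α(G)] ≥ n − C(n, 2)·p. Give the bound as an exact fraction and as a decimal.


E[|E(G)|] = C(18, 2)·p = 153 · (1/90) = 17/10.
E[α(G)] ≥ n − E[|E(G)|] = 18 − 17/10 = 163/10.
Numerically: ≈ 16.30000.
(This is only a lower bound; the true E[α(G)] may be larger.)

E[α(G)] ≥ 163/10 ≈ 16.30000.


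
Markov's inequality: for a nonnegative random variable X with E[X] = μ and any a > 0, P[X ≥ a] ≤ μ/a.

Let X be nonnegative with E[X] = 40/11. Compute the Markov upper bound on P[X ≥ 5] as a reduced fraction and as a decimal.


μ = E[X] = 40/11, a = 5.
Markov: P[X ≥ 5] ≤ μ/a = (40/11)/5 = 8/11.
Numerically: ≈ 0.727.
(Since a = 5 > μ = 3.636, the bound 8/11 is < 1 and informative.)

P[X ≥ 5] ≤ 8/11 ≈ 0.727.


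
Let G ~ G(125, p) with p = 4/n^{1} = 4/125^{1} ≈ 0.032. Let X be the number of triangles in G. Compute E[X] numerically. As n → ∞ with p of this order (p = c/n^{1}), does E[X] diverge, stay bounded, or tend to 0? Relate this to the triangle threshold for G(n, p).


Number of potential triangles: C(125, 3) = 317750.
Each occurs with probability p³ ≈ (0.032)³ ≈ 3.27680e-05.
By linearity: E[X] = C(125, 3)·p³ ≈ 317750 · 3.27680e-05 ≈ 10.412.
Here α = 1, so p = 4/n is exactly at the triangle threshold p ~ 1/n. Asymptotically E[X] → c³/6 = 4³/6 = 32/3 ≈ 10.667, a bounded constant. In this regime the triangle count is asymptotically Poisson(c³/6).

E[X] ≈ 10.412; in regime p = Θ(1/n^{1}) E[X] stays bounded (at the triangle threshold p ~ 1/n).


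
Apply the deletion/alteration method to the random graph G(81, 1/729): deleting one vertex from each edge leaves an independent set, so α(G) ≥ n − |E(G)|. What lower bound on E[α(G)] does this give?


E[|E(G)|] = C(81, 2)·p = 3240 · (1/729) = 40/9.
E[α(G)] ≥ n − E[|E(G)|] = 81 − 40/9 = 689/9.
Numerically: ≈ 76.55556.
(This is only a lower bound; the true E[α(G)] may be larger.)

E[α(G)] ≥ 689/9 ≈ 76.55556.


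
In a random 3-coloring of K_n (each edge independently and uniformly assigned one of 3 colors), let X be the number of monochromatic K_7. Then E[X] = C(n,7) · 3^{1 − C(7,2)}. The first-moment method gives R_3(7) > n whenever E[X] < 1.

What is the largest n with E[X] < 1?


We need C(n, 7) · 3^{1 − 21} < 1, i.e. C(n, 7) < 3^{21 − 1} = 3486784401.
Check values of n near the boundary:
  n = 77: C(77, 7) = 2404808340; 2404808340 < 3486784401? YES
  n = 78: C(78, 7) = 2641902120; 2641902120 < 3486784401? YES
  n = 79: C(79, 7) = 2898753715; 2898753715 < 3486784401? YES
  n = 80: C(80, 7) = 3176716400; 3176716400 < 3486784401? YES
  n = 81: C(81, 7) = 3477216600; 3477216600 < 3486784401? YES
  n = 82: C(82, 7) = 3801756816; 3801756816 < 3486784401? NO
  n = 83: C(83, 7) = 4151918628; 4151918628 < 3486784401? NO
The largest n with C(n, 7) < 3486784401 is n = 81 (where E[X] = 42928600/43046721 ≈ 0.9972560). Hence R_3(7) > 81, i.e. R_3(7) ≥ 82.

Largest n = 81; hence R_3(7) > 81.
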